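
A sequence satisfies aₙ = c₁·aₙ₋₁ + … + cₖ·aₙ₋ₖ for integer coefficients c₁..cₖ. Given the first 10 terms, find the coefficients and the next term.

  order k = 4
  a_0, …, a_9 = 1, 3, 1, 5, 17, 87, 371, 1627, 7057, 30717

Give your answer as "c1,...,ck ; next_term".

  a_4 = 4·5 + 2·1 + -3·3 + 4·1 = 17
  a_5 = 4·17 + 2·5 + -3·1 + 4·3 = 87
  a_6 = 4·87 + 2·17 + -3·5 + 4·1 = 371
  a_7 = 4·371 + 2·87 + -3·17 + 4·5 = 1627
  a_8 = 4·1627 + 2·371 + -3·87 + 4·17 = 7057
  a_9 = 4·7057 + 2·1627 + -3·371 + 4·87 = 30717
  a_10 = 4·30717 + 2·7057 + -3·1627 + 4·371 = 133585

4,2,-3,4 ; 133585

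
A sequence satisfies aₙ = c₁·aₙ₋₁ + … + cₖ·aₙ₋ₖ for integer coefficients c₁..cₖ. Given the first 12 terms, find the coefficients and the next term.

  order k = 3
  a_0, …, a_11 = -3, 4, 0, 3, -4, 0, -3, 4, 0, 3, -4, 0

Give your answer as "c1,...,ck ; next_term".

  a_3 = 0·0 + 0·4 + -1·-3 = 3
  a_4 = 0·3 + 0·0 + -1·4 = -4
  a_5 = 0·-4 + 0·3 + -1·0 = 0
  a_6 = 0·0 + 0·-4 + -1·3 = -3
  a_7 = 0·-3 + 0·0 + -1·-4 = 4
  a_8 = 0·4 + 0·-3 + -1·0 = 0
  a_9 = 0·0 + 0·4 + -1·-3 = 3
  a_10 = 0·3 + 0·0 + -1·4 = -4
  a_11 = 0·-4 + 0·3 + -1·0 = 0
  a_12 = 0·0 + 0·-4 + -1·3 = -3

0,0,-1 ; -3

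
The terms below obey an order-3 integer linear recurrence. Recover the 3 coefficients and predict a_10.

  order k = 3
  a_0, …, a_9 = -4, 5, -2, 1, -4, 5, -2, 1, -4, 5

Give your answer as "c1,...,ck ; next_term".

-1,-1,-1 ; -2

  a_3 = -1·-2 + -1·5 + -1·-4 = 1
  a_4 = -1·1 + -1·-2 + -1·5 = -4
  a_5 = -1·-4 + -1·1 + -1·-2 = 5
  a_6 = -1·5 + -1·-4 + -1·1 = -2
  a_7 = -1·-2 + -1·5 + -1·-4 = 1
  a_8 = -1·1 + -1·-2 + -1·5 = -4
  a_9 = -1·-4 + -1·1 + -1·-2 = 5
  a_10 = -1·5 + -1·-4 + -1·1 = -2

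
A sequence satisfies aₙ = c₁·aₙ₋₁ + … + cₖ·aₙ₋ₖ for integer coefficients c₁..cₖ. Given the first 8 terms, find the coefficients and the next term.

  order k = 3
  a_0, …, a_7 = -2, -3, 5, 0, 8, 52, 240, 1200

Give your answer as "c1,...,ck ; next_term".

4,4,4 ; 5968

  a_3 = 4·5 + 4·-3 + 4·-2 = 0
  a_4 = 4·0 + 4·5 + 4·-3 = 8
  a_5 = 4·8 + 4·0 + 4·5 = 52
  a_6 = 4·52 + 4·8 + 4·0 = 240
  a_7 = 4·240 + 4·52 + 4·8 = 1200
  a_8 = 4·1200 + 4·240 + 4·52 = 5968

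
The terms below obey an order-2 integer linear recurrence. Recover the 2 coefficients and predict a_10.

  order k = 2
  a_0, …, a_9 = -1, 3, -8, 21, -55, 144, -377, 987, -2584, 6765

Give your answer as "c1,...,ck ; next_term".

  a_2 = -3·3 + -1·-1 = -8
  a_3 = -3·-8 + -1·3 = 21
  a_4 = -3·21 + -1·-8 = -55
  a_5 = -3·-55 + -1·21 = 144
  a_6 = -3·144 + -1·-55 = -377
  a_7 = -3·-377 + -1·144 = 987
  a_8 = -3·987 + -1·-377 = -2584
  a_9 = -3·-2584 + -1·987 = 6765
  a_10 = -3·6765 + -1·-2584 = -17711

-3,-1 ; -17711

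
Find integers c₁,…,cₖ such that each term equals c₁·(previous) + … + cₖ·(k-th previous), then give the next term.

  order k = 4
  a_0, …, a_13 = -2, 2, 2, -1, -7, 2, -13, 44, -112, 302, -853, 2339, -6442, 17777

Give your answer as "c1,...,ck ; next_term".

  a_4 = -1·-1 + 3·2 + -4·2 + 3·-2 = -7
  a_5 = -1·-7 + 3·-1 + -4·2 + 3·2 = 2
  a_6 = -1·2 + 3·-7 + -4·-1 + 3·2 = -13
  a_7 = -1·-13 + 3·2 + -4·-7 + 3·-1 = 44
  a_8 = -1·44 + 3·-13 + -4·2 + 3·-7 = -112
  a_9 = -1·-112 + 3·44 + -4·-13 + 3·2 = 302
  a_10 = -1·302 + 3·-112 + -4·44 + 3·-13 = -853
  a_11 = -1·-853 + 3·302 + -4·-112 + 3·44 = 2339
  a_12 = -1·2339 + 3·-853 + -4·302 + 3·-112 = -6442
  a_13 = -1·-6442 + 3·2339 + -4·-853 + 3·302 = 17777
  a_14 = -1·17777 + 3·-6442 + -4·2339 + 3·-853 = -49018

-1,3,-4,3 ; -49018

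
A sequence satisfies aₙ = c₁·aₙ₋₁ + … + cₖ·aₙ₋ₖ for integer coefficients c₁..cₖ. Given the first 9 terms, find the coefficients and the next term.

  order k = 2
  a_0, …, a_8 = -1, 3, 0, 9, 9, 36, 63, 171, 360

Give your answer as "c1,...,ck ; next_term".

1,3 ; 873

  a_2 = 1·3 + 3·-1 = 0
  a_3 = 1·0 + 3·3 = 9
  a_4 = 1·9 + 3·0 = 9
  a_5 = 1·9 + 3·9 = 36
  a_6 = 1·36 + 3·9 = 63
  a_7 = 1·63 + 3·36 = 171
  a_8 = 1·171 + 3·63 = 360
  a_9 = 1·360 + 3·171 = 873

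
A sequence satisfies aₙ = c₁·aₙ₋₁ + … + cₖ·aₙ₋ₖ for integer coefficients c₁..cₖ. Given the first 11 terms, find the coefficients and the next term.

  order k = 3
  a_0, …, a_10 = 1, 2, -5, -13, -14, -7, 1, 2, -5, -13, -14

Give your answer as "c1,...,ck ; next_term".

2,-2,1 ; -7

  a_3 = 2·-5 + -2·2 + 1·1 = -13
  a_4 = 2·-13 + -2·-5 + 1·2 = -14
  a_5 = 2·-14 + -2·-13 + 1·-5 = -7
  a_6 = 2·-7 + -2·-14 + 1·-13 = 1
  a_7 = 2·1 + -2·-7 + 1·-14 = 2
  a_8 = 2·2 + -2·1 + 1·-7 = -5
  a_9 = 2·-5 + -2·2 + 1·1 = -13
  a_10 = 2·-13 + -2·-5 + 1·2 = -14
  a_11 = 2·-14 + -2·-13 + 1·-5 = -7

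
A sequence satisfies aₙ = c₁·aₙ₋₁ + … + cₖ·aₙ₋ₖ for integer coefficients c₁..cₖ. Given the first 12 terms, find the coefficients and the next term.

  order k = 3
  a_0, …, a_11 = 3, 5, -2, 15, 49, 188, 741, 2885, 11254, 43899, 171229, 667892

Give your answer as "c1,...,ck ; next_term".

  a_3 = 3·-2 + 3·5 + 2·3 = 15
  a_4 = 3·15 + 3·-2 + 2·5 = 49
  a_5 = 3·49 + 3·15 + 2·-2 = 188
  a_6 = 3·188 + 3·49 + 2·15 = 741
  a_7 = 3·741 + 3·188 + 2·49 = 2885
  a_8 = 3·2885 + 3·741 + 2·188 = 11254
  a_9 = 3·11254 + 3·2885 + 2·741 = 43899
  a_10 = 3·43899 + 3·11254 + 2·2885 = 171229
  a_11 = 3·171229 + 3·43899 + 2·11254 = 667892
  a_12 = 3·667892 + 3·171229 + 2·43899 = 2605161

3,3,2 ; 2605161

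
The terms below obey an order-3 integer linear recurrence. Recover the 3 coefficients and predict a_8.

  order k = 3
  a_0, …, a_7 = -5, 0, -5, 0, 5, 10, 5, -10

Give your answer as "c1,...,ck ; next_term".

  a_3 = 1·-5 + -1·0 + -1·-5 = 0
  a_4 = 1·0 + -1·-5 + -1·0 = 5
  a_5 = 1·5 + -1·0 + -1·-5 = 10
  a_6 = 1·10 + -1·5 + -1·0 = 5
  a_7 = 1·5 + -1·10 + -1·5 = -10
  a_8 = 1·-10 + -1·5 + -1·10 = -25

1,-1,-1 ; -25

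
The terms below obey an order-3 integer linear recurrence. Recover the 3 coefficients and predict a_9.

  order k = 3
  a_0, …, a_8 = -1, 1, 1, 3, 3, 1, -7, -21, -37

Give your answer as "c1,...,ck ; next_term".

2,-1,-2 ; -39

  a_3 = 2·1 + -1·1 + -2·-1 = 3
  a_4 = 2·3 + -1·1 + -2·1 = 3
  a_5 = 2·3 + -1·3 + -2·1 = 1
  a_6 = 2·1 + -1·3 + -2·3 = -7
  a_7 = 2·-7 + -1·1 + -2·3 = -21
  a_8 = 2·-21 + -1·-7 + -2·1 = -37
  a_9 = 2·-37 + -1·-21 + -2·-7 = -39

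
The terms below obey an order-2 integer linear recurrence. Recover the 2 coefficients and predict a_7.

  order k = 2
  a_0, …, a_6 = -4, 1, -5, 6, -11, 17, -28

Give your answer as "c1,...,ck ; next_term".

-1,1 ; 45

  a_2 = -1·1 + 1·-4 = -5
  a_3 = -1·-5 + 1·1 = 6
  a_4 = -1·6 + 1·-5 = -11
  a_5 = -1·-11 + 1·6 = 17
  a_6 = -1·17 + 1·-11 = -28
  a_7 = -1·-28 + 1·17 = 45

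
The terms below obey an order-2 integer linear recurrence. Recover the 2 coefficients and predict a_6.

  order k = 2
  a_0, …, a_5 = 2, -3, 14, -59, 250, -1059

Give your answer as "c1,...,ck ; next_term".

-4,1 ; 4486

  a_2 = -4·-3 + 1·2 = 14
  a_3 = -4·14 + 1·-3 = -59
  a_4 = -4·-59 + 1·14 = 250
  a_5 = -4·250 + 1·-59 = -1059
  a_6 = -4·-1059 + 1·250 = 4486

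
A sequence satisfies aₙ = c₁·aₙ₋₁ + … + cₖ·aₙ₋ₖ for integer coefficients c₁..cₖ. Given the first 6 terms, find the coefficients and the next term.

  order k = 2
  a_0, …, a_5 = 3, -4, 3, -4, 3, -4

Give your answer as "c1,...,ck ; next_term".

0,1 ; 3

  a_2 = 0·-4 + 1·3 = 3
  a_3 = 0·3 + 1·-4 = -4
  a_4 = 0·-4 + 1·3 = 3
  a_5 = 0·3 + 1·-4 = -4
  a_6 = 0·-4 + 1·3 = 3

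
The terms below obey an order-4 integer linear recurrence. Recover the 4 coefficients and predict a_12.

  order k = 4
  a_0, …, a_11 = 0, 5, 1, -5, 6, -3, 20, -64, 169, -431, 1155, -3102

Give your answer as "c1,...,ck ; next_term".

-2,1,-1,3 ; 8297

  a_4 = -2·-5 + 1·1 + -1·5 + 3·0 = 6
  a_5 = -2·6 + 1·-5 + -1·1 + 3·5 = -3
  a_6 = -2·-3 + 1·6 + -1·-5 + 3·1 = 20
  a_7 = -2·20 + 1·-3 + -1·6 + 3·-5 = -64
  a_8 = -2·-64 + 1·20 + -1·-3 + 3·6 = 169
  a_9 = -2·169 + 1·-64 + -1·20 + 3·-3 = -431
  a_10 = -2·-431 + 1·169 + -1·-64 + 3·20 = 1155
  a_11 = -2·1155 + 1·-431 + -1·169 + 3·-64 = -3102
  a_12 = -2·-3102 + 1·1155 + -1·-431 + 3·169 = 8297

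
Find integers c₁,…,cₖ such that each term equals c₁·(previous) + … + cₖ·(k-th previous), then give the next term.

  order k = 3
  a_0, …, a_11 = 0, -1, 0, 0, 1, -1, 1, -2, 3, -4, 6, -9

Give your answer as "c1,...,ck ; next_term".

  a_3 = -1·0 + 0·-1 + -1·0 = 0
  a_4 = -1·0 + 0·0 + -1·-1 = 1
  a_5 = -1·1 + 0·0 + -1·0 = -1
  a_6 = -1·-1 + 0·1 + -1·0 = 1
  a_7 = -1·1 + 0·-1 + -1·1 = -2
  a_8 = -1·-2 + 0·1 + -1·-1 = 3
  a_9 = -1·3 + 0·-2 + -1·1 = -4
  a_10 = -1·-4 + 0·3 + -1·-2 = 6
  a_11 = -1·6 + 0·-4 + -1·3 = -9
  a_12 = -1·-9 + 0·6 + -1·-4 = 13

-1,0,-1 ; 13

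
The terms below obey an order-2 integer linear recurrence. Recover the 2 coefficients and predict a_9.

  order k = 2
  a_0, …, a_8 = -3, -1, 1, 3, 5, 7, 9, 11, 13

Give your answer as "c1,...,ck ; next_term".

  a_2 = 2·-1 + -1·-3 = 1
  a_3 = 2·1 + -1·-1 = 3
  a_4 = 2·3 + -1·1 = 5
  a_5 = 2·5 + -1·3 = 7
  a_6 = 2·7 + -1·5 = 9
  a_7 = 2·9 + -1·7 = 11
  a_8 = 2·11 + -1·9 = 13
  a_9 = 2·13 + -1·11 = 15

2,-1 ; 15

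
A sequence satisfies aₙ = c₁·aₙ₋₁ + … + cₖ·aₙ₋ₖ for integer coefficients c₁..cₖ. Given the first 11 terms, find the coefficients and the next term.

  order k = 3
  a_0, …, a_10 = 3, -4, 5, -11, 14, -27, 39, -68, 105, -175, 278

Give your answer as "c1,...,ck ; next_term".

0,2,-1 ; -455

  a_3 = 0·5 + 2·-4 + -1·3 = -11
  a_4 = 0·-11 + 2·5 + -1·-4 = 14
  a_5 = 0·14 + 2·-11 + -1·5 = -27
  a_6 = 0·-27 + 2·14 + -1·-11 = 39
  a_7 = 0·39 + 2·-27 + -1·14 = -68
  a_8 = 0·-68 + 2·39 + -1·-27 = 105
  a_9 = 0·105 + 2·-68 + -1·39 = -175
  a_10 = 0·-175 + 2·105 + -1·-68 = 278
  a_11 = 0·278 + 2·-175 + -1·105 = -455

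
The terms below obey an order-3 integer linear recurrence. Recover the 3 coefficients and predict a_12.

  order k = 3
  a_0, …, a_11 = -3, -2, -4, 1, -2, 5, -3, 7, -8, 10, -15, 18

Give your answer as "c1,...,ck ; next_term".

0,1,-1 ; -25

  a_3 = 0·-4 + 1·-2 + -1·-3 = 1
  a_4 = 0·1 + 1·-4 + -1·-2 = -2
  a_5 = 0·-2 + 1·1 + -1·-4 = 5
  a_6 = 0·5 + 1·-2 + -1·1 = -3
  a_7 = 0·-3 + 1·5 + -1·-2 = 7
  a_8 = 0·7 + 1·-3 + -1·5 = -8
  a_9 = 0·-8 + 1·7 + -1·-3 = 10
  a_10 = 0·10 + 1·-8 + -1·7 = -15
  a_11 = 0·-15 + 1·10 + -1·-8 = 18
  a_12 = 0·18 + 1·-15 + -1·10 = -25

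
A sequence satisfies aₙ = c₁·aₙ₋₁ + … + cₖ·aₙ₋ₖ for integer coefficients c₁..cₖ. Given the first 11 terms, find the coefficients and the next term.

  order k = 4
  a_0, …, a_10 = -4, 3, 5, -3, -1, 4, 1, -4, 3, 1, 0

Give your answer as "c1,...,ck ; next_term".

  a_4 = -1·-3 + 0·5 + 0·3 + 1·-4 = -1
  a_5 = -1·-1 + 0·-3 + 0·5 + 1·3 = 4
  a_6 = -1·4 + 0·-1 + 0·-3 + 1·5 = 1
  a_7 = -1·1 + 0·4 + 0·-1 + 1·-3 = -4
  a_8 = -1·-4 + 0·1 + 0·4 + 1·-1 = 3
  a_9 = -1·3 + 0·-4 + 0·1 + 1·4 = 1
  a_10 = -1·1 + 0·3 + 0·-4 + 1·1 = 0
  a_11 = -1·0 + 0·1 + 0·3 + 1·-4 = -4

-1,0,0,1 ; -4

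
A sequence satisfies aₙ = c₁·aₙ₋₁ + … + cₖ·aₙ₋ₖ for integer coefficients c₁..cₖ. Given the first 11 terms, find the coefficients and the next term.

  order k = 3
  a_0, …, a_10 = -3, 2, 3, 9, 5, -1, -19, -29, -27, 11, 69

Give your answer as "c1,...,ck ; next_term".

  a_3 = 1·3 + 0·2 + -2·-3 = 9
  a_4 = 1·9 + 0·3 + -2·2 = 5
  a_5 = 1·5 + 0·9 + -2·3 = -1
  a_6 = 1·-1 + 0·5 + -2·9 = -19
  a_7 = 1·-19 + 0·-1 + -2·5 = -29
  a_8 = 1·-29 + 0·-19 + -2·-1 = -27
  a_9 = 1·-27 + 0·-29 + -2·-19 = 11
  a_10 = 1·11 + 0·-27 + -2·-29 = 69
  a_11 = 1·69 + 0·11 + -2·-27 = 123

1,0,-2 ; 123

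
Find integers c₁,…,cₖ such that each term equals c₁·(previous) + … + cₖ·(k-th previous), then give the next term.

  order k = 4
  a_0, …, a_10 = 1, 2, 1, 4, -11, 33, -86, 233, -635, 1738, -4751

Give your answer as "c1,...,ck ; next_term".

-3,-1,0,2 ; 12981

  a_4 = -3·4 + -1·1 + 0·2 + 2·1 = -11
  a_5 = -3·-11 + -1·4 + 0·1 + 2·2 = 33
  a_6 = -3·33 + -1·-11 + 0·4 + 2·1 = -86
  a_7 = -3·-86 + -1·33 + 0·-11 + 2·4 = 233
  a_8 = -3·233 + -1·-86 + 0·33 + 2·-11 = -635
  a_9 = -3·-635 + -1·233 + 0·-86 + 2·33 = 1738
  a_10 = -3·1738 + -1·-635 + 0·233 + 2·-86 = -4751
  a_11 = -3·-4751 + -1·1738 + 0·-635 + 2·233 = 12981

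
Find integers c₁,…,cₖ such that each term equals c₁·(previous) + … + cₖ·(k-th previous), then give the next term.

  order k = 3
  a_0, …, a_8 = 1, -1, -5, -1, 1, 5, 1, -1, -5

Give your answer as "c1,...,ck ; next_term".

  a_3 = 0·-5 + 0·-1 + -1·1 = -1
  a_4 = 0·-1 + 0·-5 + -1·-1 = 1
  a_5 = 0·1 + 0·-1 + -1·-5 = 5
  a_6 = 0·5 + 0·1 + -1·-1 = 1
  a_7 = 0·1 + 0·5 + -1·1 = -1
  a_8 = 0·-1 + 0·1 + -1·5 = -5
  a_9 = 0·-5 + 0·-1 + -1·1 = -1

0,0,-1 ; -1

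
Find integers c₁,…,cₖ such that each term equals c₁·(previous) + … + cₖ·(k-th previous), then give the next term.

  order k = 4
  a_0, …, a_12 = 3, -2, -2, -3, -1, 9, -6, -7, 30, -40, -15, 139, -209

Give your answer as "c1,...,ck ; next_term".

-1,-2,1,-2 ; -4

  a_4 = -1·-3 + -2·-2 + 1·-2 + -2·3 = -1
  a_5 = -1·-1 + -2·-3 + 1·-2 + -2·-2 = 9
  a_6 = -1·9 + -2·-1 + 1·-3 + -2·-2 = -6
  a_7 = -1·-6 + -2·9 + 1·-1 + -2·-3 = -7
  a_8 = -1·-7 + -2·-6 + 1·9 + -2·-1 = 30
  a_9 = -1·30 + -2·-7 + 1·-6 + -2·9 = -40
  a_10 = -1·-40 + -2·30 + 1·-7 + -2·-6 = -15
  a_11 = -1·-15 + -2·-40 + 1·30 + -2·-7 = 139
  a_12 = -1·139 + -2·-15 + 1·-40 + -2·30 = -209
  a_13 = -1·-209 + -2·139 + 1·-15 + -2·-40 = -4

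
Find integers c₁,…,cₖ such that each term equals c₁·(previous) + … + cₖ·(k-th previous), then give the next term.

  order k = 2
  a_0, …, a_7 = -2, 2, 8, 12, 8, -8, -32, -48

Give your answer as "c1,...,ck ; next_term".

2,-2 ; -32

  a_2 = 2·2 + -2·-2 = 8
  a_3 = 2·8 + -2·2 = 12
  a_4 = 2·12 + -2·8 = 8
  a_5 = 2·8 + -2·12 = -8
  a_6 = 2·-8 + -2·8 = -32
  a_7 = 2·-32 + -2·-8 = -48
  a_8 = 2·-48 + -2·-32 = -32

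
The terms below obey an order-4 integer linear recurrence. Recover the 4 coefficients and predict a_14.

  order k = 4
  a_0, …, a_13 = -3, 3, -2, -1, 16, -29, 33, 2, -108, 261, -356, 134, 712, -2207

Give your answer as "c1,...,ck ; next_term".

  a_4 = -1·-1 + 0·-2 + 2·3 + -3·-3 = 16
  a_5 = -1·16 + 0·-1 + 2·-2 + -3·3 = -29
  a_6 = -1·-29 + 0·16 + 2·-1 + -3·-2 = 33
  a_7 = -1·33 + 0·-29 + 2·16 + -3·-1 = 2
  a_8 = -1·2 + 0·33 + 2·-29 + -3·16 = -108
  a_9 = -1·-108 + 0·2 + 2·33 + -3·-29 = 261
  a_10 = -1·261 + 0·-108 + 2·2 + -3·33 = -356
  a_11 = -1·-356 + 0·261 + 2·-108 + -3·2 = 134
  a_12 = -1·134 + 0·-356 + 2·261 + -3·-108 = 712
  a_13 = -1·712 + 0·134 + 2·-356 + -3·261 = -2207
  a_14 = -1·-2207 + 0·712 + 2·134 + -3·-356 = 3543

-1,0,2,-3 ; 3543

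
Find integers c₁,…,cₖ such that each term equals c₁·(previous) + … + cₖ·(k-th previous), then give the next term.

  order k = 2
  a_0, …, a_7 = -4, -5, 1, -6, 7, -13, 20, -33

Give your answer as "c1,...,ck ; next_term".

-1,1 ; 53

  a_2 = -1·-5 + 1·-4 = 1
  a_3 = -1·1 + 1·-5 = -6
  a_4 = -1·-6 + 1·1 = 7
  a_5 = -1·7 + 1·-6 = -13
  a_6 = -1·-13 + 1·7 = 20
  a_7 = -1·20 + 1·-13 = -33
  a_8 = -1·-33 + 1·20 = 53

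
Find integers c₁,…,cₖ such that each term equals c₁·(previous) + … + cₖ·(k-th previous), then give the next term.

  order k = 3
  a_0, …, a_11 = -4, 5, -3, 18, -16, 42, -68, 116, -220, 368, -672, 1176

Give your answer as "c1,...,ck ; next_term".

  a_3 = 0·-3 + 2·5 + -2·-4 = 18
  a_4 = 0·18 + 2·-3 + -2·5 = -16
  a_5 = 0·-16 + 2·18 + -2·-3 = 42
  a_6 = 0·42 + 2·-16 + -2·18 = -68
  a_7 = 0·-68 + 2·42 + -2·-16 = 116
  a_8 = 0·116 + 2·-68 + -2·42 = -220
  a_9 = 0·-220 + 2·116 + -2·-68 = 368
  a_10 = 0·368 + 2·-220 + -2·116 = -672
  a_11 = 0·-672 + 2·368 + -2·-220 = 1176
  a_12 = 0·1176 + 2·-672 + -2·368 = -2080

0,2,-2 ; -2080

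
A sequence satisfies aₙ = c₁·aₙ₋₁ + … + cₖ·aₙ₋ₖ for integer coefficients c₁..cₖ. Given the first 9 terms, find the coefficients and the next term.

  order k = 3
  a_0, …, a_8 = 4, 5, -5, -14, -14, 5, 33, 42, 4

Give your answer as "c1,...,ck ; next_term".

  a_3 = 1·-5 + -1·5 + -1·4 = -14
  a_4 = 1·-14 + -1·-5 + -1·5 = -14
  a_5 = 1·-14 + -1·-14 + -1·-5 = 5
  a_6 = 1·5 + -1·-14 + -1·-14 = 33
  a_7 = 1·33 + -1·5 + -1·-14 = 42
  a_8 = 1·42 + -1·33 + -1·5 = 4
  a_9 = 1·4 + -1·42 + -1·33 = -71

1,-1,-1 ; -71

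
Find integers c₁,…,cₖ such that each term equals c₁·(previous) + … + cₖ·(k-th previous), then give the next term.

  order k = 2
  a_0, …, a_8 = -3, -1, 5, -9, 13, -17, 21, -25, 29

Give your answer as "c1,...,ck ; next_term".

  a_2 = -2·-1 + -1·-3 = 5
  a_3 = -2·5 + -1·-1 = -9
  a_4 = -2·-9 + -1·5 = 13
  a_5 = -2·13 + -1·-9 = -17
  a_6 = -2·-17 + -1·13 = 21
  a_7 = -2·21 + -1·-17 = -25
  a_8 = -2·-25 + -1·21 = 29
  a_9 = -2·29 + -1·-25 = -33

-2,-1 ; -33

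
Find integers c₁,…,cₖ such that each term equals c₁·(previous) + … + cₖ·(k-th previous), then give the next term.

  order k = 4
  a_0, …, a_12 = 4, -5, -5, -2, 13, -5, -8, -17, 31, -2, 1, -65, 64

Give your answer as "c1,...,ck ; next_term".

  a_4 = 0·-2 + 0·-5 + -1·-5 + 2·4 = 13
  a_5 = 0·13 + 0·-2 + -1·-5 + 2·-5 = -5
  a_6 = 0·-5 + 0·13 + -1·-2 + 2·-5 = -8
  a_7 = 0·-8 + 0·-5 + -1·13 + 2·-2 = -17
  a_8 = 0·-17 + 0·-8 + -1·-5 + 2·13 = 31
  a_9 = 0·31 + 0·-17 + -1·-8 + 2·-5 = -2
  a_10 = 0·-2 + 0·31 + -1·-17 + 2·-8 = 1
  a_11 = 0·1 + 0·-2 + -1·31 + 2·-17 = -65
  a_12 = 0·-65 + 0·1 + -1·-2 + 2·31 = 64
  a_13 = 0·64 + 0·-65 + -1·1 + 2·-2 = -5

0,0,-1,2 ; -5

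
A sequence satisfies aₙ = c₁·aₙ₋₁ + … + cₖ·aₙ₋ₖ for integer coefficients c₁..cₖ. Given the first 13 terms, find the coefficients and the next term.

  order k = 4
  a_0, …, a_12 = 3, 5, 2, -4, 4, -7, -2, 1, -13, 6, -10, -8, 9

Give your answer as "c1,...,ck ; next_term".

0,1,1,-1 ; -24

  a_4 = 0·-4 + 1·2 + 1·5 + -1·3 = 4
  a_5 = 0·4 + 1·-4 + 1·2 + -1·5 = -7
  a_6 = 0·-7 + 1·4 + 1·-4 + -1·2 = -2
  a_7 = 0·-2 + 1·-7 + 1·4 + -1·-4 = 1
  a_8 = 0·1 + 1·-2 + 1·-7 + -1·4 = -13
  a_9 = 0·-13 + 1·1 + 1·-2 + -1·-7 = 6
  a_10 = 0·6 + 1·-13 + 1·1 + -1·-2 = -10
  a_11 = 0·-10 + 1·6 + 1·-13 + -1·1 = -8
  a_12 = 0·-8 + 1·-10 + 1·6 + -1·-13 = 9
  a_13 = 0·9 + 1·-8 + 1·-10 + -1·6 = -24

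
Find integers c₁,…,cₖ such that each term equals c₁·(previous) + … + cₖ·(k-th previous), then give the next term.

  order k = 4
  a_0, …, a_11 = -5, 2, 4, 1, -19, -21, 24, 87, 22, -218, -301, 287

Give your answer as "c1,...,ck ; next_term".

  a_4 = 1·1 + -2·4 + -1·2 + 2·-5 = -19
  a_5 = 1·-19 + -2·1 + -1·4 + 2·2 = -21
  a_6 = 1·-21 + -2·-19 + -1·1 + 2·4 = 24
  a_7 = 1·24 + -2·-21 + -1·-19 + 2·1 = 87
  a_8 = 1·87 + -2·24 + -1·-21 + 2·-19 = 22
  a_9 = 1·22 + -2·87 + -1·24 + 2·-21 = -218
  a_10 = 1·-218 + -2·22 + -1·87 + 2·24 = -301
  a_11 = 1·-301 + -2·-218 + -1·22 + 2·87 = 287
  a_12 = 1·287 + -2·-301 + -1·-218 + 2·22 = 1151

1,-2,-1,2 ; 1151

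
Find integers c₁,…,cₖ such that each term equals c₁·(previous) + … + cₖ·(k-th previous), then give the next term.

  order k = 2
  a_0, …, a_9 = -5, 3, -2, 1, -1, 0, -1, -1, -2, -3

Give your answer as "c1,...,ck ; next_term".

1,1 ; -5

  a_2 = 1·3 + 1·-5 = -2
  a_3 = 1·-2 + 1·3 = 1
  a_4 = 1·1 + 1·-2 = -1
  a_5 = 1·-1 + 1·1 = 0
  a_6 = 1·0 + 1·-1 = -1
  a_7 = 1·-1 + 1·0 = -1
  a_8 = 1·-1 + 1·-1 = -2
  a_9 = 1·-2 + 1·-1 = -3
  a_10 = 1·-3 + 1·-2 = -5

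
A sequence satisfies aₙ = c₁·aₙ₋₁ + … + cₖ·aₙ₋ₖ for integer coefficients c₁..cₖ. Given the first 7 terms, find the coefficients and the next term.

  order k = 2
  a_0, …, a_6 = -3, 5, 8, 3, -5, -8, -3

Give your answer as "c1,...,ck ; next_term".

  a_2 = 1·5 + -1·-3 = 8
  a_3 = 1·8 + -1·5 = 3
  a_4 = 1·3 + -1·8 = -5
  a_5 = 1·-5 + -1·3 = -8
  a_6 = 1·-8 + -1·-5 = -3
  a_7 = 1·-3 + -1·-8 = 5

1,-1 ; 5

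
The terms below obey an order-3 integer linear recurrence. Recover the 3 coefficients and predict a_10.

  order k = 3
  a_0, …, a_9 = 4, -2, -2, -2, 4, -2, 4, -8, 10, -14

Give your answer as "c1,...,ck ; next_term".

-1,0,-1 ; 22

  a_3 = -1·-2 + 0·-2 + -1·4 = -2
  a_4 = -1·-2 + 0·-2 + -1·-2 = 4
  a_5 = -1·4 + 0·-2 + -1·-2 = -2
  a_6 = -1·-2 + 0·4 + -1·-2 = 4
  a_7 = -1·4 + 0·-2 + -1·4 = -8
  a_8 = -1·-8 + 0·4 + -1·-2 = 10
  a_9 = -1·10 + 0·-8 + -1·4 = -14
  a_10 = -1·-14 + 0·10 + -1·-8 = 22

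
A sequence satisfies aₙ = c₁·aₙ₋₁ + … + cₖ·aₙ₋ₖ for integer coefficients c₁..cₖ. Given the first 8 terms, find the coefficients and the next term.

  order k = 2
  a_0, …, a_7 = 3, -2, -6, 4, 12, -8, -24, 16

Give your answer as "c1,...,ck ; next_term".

  a_2 = 0·-2 + -2·3 = -6
  a_3 = 0·-6 + -2·-2 = 4
  a_4 = 0·4 + -2·-6 = 12
  a_5 = 0·12 + -2·4 = -8
  a_6 = 0·-8 + -2·12 = -24
  a_7 = 0·-24 + -2·-8 = 16
  a_8 = 0·16 + -2·-24 = 48

0,-2 ; 48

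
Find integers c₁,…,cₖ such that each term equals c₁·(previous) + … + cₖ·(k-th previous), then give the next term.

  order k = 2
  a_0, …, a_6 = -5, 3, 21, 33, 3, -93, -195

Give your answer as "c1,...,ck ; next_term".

2,-3 ; -111

  a_2 = 2·3 + -3·-5 = 21
  a_3 = 2·21 + -3·3 = 33
  a_4 = 2·33 + -3·21 = 3
  a_5 = 2·3 + -3·33 = -93
  a_6 = 2·-93 + -3·3 = -195
  a_7 = 2·-195 + -3·-93 = -111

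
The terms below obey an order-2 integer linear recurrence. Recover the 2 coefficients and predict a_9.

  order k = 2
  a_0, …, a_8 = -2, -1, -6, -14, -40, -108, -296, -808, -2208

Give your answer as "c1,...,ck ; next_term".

2,2 ; -6032

  a_2 = 2·-1 + 2·-2 = -6
  a_3 = 2·-6 + 2·-1 = -14
  a_4 = 2·-14 + 2·-6 = -40
  a_5 = 2·-40 + 2·-14 = -108
  a_6 = 2·-108 + 2·-40 = -296
  a_7 = 2·-296 + 2·-108 = -808
  a_8 = 2·-808 + 2·-296 = -2208
  a_9 = 2·-2208 + 2·-808 = -6032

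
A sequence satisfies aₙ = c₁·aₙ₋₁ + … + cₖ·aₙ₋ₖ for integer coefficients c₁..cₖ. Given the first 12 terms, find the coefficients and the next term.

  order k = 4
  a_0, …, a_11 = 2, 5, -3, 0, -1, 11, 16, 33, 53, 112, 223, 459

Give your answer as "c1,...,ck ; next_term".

  a_4 = 2·0 + 0·-3 + -1·5 + 2·2 = -1
  a_5 = 2·-1 + 0·0 + -1·-3 + 2·5 = 11
  a_6 = 2·11 + 0·-1 + -1·0 + 2·-3 = 16
  a_7 = 2·16 + 0·11 + -1·-1 + 2·0 = 33
  a_8 = 2·33 + 0·16 + -1·11 + 2·-1 = 53
  a_9 = 2·53 + 0·33 + -1·16 + 2·11 = 112
  a_10 = 2·112 + 0·53 + -1·33 + 2·16 = 223
  a_11 = 2·223 + 0·112 + -1·53 + 2·33 = 459
  a_12 = 2·459 + 0·223 + -1·112 + 2·53 = 912

2,0,-1,2 ; 912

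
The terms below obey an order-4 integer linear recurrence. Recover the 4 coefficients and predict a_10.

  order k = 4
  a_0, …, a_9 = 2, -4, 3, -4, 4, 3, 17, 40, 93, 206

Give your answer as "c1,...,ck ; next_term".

2,2,-3,-3 ; 427

  a_4 = 2·-4 + 2·3 + -3·-4 + -3·2 = 4
  a_5 = 2·4 + 2·-4 + -3·3 + -3·-4 = 3
  a_6 = 2·3 + 2·4 + -3·-4 + -3·3 = 17
  a_7 = 2·17 + 2·3 + -3·4 + -3·-4 = 40
  a_8 = 2·40 + 2·17 + -3·3 + -3·4 = 93
  a_9 = 2·93 + 2·40 + -3·17 + -3·3 = 206
  a_10 = 2·206 + 2·93 + -3·40 + -3·17 = 427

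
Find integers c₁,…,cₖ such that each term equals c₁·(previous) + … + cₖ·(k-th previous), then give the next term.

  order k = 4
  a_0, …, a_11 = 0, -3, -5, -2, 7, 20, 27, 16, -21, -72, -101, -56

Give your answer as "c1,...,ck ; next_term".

2,-1,-2,2 ; 91

  a_4 = 2·-2 + -1·-5 + -2·-3 + 2·0 = 7
  a_5 = 2·7 + -1·-2 + -2·-5 + 2·-3 = 20
  a_6 = 2·20 + -1·7 + -2·-2 + 2·-5 = 27
  a_7 = 2·27 + -1·20 + -2·7 + 2·-2 = 16
  a_8 = 2·16 + -1·27 + -2·20 + 2·7 = -21
  a_9 = 2·-21 + -1·16 + -2·27 + 2·20 = -72
  a_10 = 2·-72 + -1·-21 + -2·16 + 2·27 = -101
  a_11 = 2·-101 + -1·-72 + -2·-21 + 2·16 = -56
  a_12 = 2·-56 + -1·-101 + -2·-72 + 2·-21 = 91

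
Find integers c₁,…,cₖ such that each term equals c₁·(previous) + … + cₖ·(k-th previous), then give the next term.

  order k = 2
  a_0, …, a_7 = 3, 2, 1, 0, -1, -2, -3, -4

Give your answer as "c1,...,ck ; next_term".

  a_2 = 2·2 + -1·3 = 1
  a_3 = 2·1 + -1·2 = 0
  a_4 = 2·0 + -1·1 = -1
  a_5 = 2·-1 + -1·0 = -2
  a_6 = 2·-2 + -1·-1 = -3
  a_7 = 2·-3 + -1·-2 = -4
  a_8 = 2·-4 + -1·-3 = -5

2,-1 ; -5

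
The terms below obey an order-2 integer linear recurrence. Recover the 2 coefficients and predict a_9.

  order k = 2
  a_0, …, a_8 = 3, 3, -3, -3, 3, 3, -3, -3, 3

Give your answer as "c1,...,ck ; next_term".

0,-1 ; 3

  a_2 = 0·3 + -1·3 = -3
  a_3 = 0·-3 + -1·3 = -3
  a_4 = 0·-3 + -1·-3 = 3
  a_5 = 0·3 + -1·-3 = 3
  a_6 = 0·3 + -1·3 = -3
  a_7 = 0·-3 + -1·3 = -3
  a_8 = 0·-3 + -1·-3 = 3
  a_9 = 0·3 + -1·-3 = 3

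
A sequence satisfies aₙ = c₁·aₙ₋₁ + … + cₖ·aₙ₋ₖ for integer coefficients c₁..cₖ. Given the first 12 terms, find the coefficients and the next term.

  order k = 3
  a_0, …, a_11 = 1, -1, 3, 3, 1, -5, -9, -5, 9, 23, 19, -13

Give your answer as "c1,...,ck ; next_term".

  a_3 = 1·3 + -1·-1 + -1·1 = 3
  a_4 = 1·3 + -1·3 + -1·-1 = 1
  a_5 = 1·1 + -1·3 + -1·3 = -5
  a_6 = 1·-5 + -1·1 + -1·3 = -9
  a_7 = 1·-9 + -1·-5 + -1·1 = -5
  a_8 = 1·-5 + -1·-9 + -1·-5 = 9
  a_9 = 1·9 + -1·-5 + -1·-9 = 23
  a_10 = 1·23 + -1·9 + -1·-5 = 19
  a_11 = 1·19 + -1·23 + -1·9 = -13
  a_12 = 1·-13 + -1·19 + -1·23 = -55

1,-1,-1 ; -55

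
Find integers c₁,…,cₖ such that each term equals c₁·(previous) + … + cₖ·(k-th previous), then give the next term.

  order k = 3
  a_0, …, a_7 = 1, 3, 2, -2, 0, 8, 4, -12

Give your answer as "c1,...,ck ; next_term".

  a_3 = 1·2 + -2·3 + 2·1 = -2
  a_4 = 1·-2 + -2·2 + 2·3 = 0
  a_5 = 1·0 + -2·-2 + 2·2 = 8
  a_6 = 1·8 + -2·0 + 2·-2 = 4
  a_7 = 1·4 + -2·8 + 2·0 = -12
  a_8 = 1·-12 + -2·4 + 2·8 = -4

1,-2,2 ; -4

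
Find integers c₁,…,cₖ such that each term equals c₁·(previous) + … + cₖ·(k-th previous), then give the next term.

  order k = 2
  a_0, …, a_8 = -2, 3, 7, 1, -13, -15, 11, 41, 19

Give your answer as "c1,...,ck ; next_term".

  a_2 = 1·3 + -2·-2 = 7
  a_3 = 1·7 + -2·3 = 1
  a_4 = 1·1 + -2·7 = -13
  a_5 = 1·-13 + -2·1 = -15
  a_6 = 1·-15 + -2·-13 = 11
  a_7 = 1·11 + -2·-15 = 41
  a_8 = 1·41 + -2·11 = 19
  a_9 = 1·19 + -2·41 = -63

1,-2 ; -63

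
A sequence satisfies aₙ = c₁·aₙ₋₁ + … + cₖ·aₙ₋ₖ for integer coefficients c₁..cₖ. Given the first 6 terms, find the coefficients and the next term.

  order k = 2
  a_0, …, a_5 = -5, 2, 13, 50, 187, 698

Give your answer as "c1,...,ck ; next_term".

  a_2 = 4·2 + -1·-5 = 13
  a_3 = 4·13 + -1·2 = 50
  a_4 = 4·50 + -1·13 = 187
  a_5 = 4·187 + -1·50 = 698
  a_6 = 4·698 + -1·187 = 2605

4,-1 ; 2605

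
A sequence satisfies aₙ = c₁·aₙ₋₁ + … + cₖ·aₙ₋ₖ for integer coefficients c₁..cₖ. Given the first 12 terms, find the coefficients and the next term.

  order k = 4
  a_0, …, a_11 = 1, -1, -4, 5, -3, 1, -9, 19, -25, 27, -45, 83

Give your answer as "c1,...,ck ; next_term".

  a_4 = -1·5 + 0·-4 + 0·-1 + 2·1 = -3
  a_5 = -1·-3 + 0·5 + 0·-4 + 2·-1 = 1
  a_6 = -1·1 + 0·-3 + 0·5 + 2·-4 = -9
  a_7 = -1·-9 + 0·1 + 0·-3 + 2·5 = 19
  a_8 = -1·19 + 0·-9 + 0·1 + 2·-3 = -25
  a_9 = -1·-25 + 0·19 + 0·-9 + 2·1 = 27
  a_10 = -1·27 + 0·-25 + 0·19 + 2·-9 = -45
  a_11 = -1·-45 + 0·27 + 0·-25 + 2·19 = 83
  a_12 = -1·83 + 0·-45 + 0·27 + 2·-25 = -133

-1,0,0,2 ; -133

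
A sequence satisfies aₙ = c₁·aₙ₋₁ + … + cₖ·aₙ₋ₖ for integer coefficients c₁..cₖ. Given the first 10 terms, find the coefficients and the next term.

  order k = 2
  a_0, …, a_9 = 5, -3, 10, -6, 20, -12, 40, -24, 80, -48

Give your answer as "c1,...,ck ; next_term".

  a_2 = 0·-3 + 2·5 = 10
  a_3 = 0·10 + 2·-3 = -6
  a_4 = 0·-6 + 2·10 = 20
  a_5 = 0·20 + 2·-6 = -12
  a_6 = 0·-12 + 2·20 = 40
  a_7 = 0·40 + 2·-12 = -24
  a_8 = 0·-24 + 2·40 = 80
  a_9 = 0·80 + 2·-24 = -48
  a_10 = 0·-48 + 2·80 = 160

0,2 ; 160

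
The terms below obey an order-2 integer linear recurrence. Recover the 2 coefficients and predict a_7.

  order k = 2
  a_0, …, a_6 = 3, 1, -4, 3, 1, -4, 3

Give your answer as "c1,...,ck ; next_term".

-1,-1 ; 1

  a_2 = -1·1 + -1·3 = -4
  a_3 = -1·-4 + -1·1 = 3
  a_4 = -1·3 + -1·-4 = 1
  a_5 = -1·1 + -1·3 = -4
  a_6 = -1·-4 + -1·1 = 3
  a_7 = -1·3 + -1·-4 = 1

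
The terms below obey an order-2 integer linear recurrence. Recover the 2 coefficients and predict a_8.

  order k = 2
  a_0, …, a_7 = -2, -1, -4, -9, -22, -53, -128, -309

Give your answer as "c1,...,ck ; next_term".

2,1 ; -746

  a_2 = 2·-1 + 1·-2 = -4
  a_3 = 2·-4 + 1·-1 = -9
  a_4 = 2·-9 + 1·-4 = -22
  a_5 = 2·-22 + 1·-9 = -53
  a_6 = 2·-53 + 1·-22 = -128
  a_7 = 2·-128 + 1·-53 = -309
  a_8 = 2·-309 + 1·-128 = -746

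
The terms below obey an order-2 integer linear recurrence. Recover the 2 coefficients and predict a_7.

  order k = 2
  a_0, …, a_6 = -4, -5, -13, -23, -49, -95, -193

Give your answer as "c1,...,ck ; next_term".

1,2 ; -383

  a_2 = 1·-5 + 2·-4 = -13
  a_3 = 1·-13 + 2·-5 = -23
  a_4 = 1·-23 + 2·-13 = -49
  a_5 = 1·-49 + 2·-23 = -95
  a_6 = 1·-95 + 2·-49 = -193
  a_7 = 1·-193 + 2·-95 = -383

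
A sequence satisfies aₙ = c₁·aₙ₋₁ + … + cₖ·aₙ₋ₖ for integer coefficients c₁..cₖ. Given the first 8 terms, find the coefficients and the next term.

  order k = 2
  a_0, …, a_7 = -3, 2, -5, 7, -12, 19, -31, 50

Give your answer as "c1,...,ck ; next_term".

-1,1 ; -81

  a_2 = -1·2 + 1·-3 = -5
  a_3 = -1·-5 + 1·2 = 7
  a_4 = -1·7 + 1·-5 = -12
  a_5 = -1·-12 + 1·7 = 19
  a_6 = -1·19 + 1·-12 = -31
  a_7 = -1·-31 + 1·19 = 50
  a_8 = -1·50 + 1·-31 = -81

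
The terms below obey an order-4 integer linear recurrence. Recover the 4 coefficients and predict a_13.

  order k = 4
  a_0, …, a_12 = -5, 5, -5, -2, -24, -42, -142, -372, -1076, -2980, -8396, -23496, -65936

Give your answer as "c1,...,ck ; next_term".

2,2,0,2 ; -184824

  a_4 = 2·-2 + 2·-5 + 0·5 + 2·-5 = -24
  a_5 = 2·-24 + 2·-2 + 0·-5 + 2·5 = -42
  a_6 = 2·-42 + 2·-24 + 0·-2 + 2·-5 = -142
  a_7 = 2·-142 + 2·-42 + 0·-24 + 2·-2 = -372
  a_8 = 2·-372 + 2·-142 + 0·-42 + 2·-24 = -1076
  a_9 = 2·-1076 + 2·-372 + 0·-142 + 2·-42 = -2980
  a_10 = 2·-2980 + 2·-1076 + 0·-372 + 2·-142 = -8396
  a_11 = 2·-8396 + 2·-2980 + 0·-1076 + 2·-372 = -23496
  a_12 = 2·-23496 + 2·-8396 + 0·-2980 + 2·-1076 = -65936
  a_13 = 2·-65936 + 2·-23496 + 0·-8396 + 2·-2980 = -184824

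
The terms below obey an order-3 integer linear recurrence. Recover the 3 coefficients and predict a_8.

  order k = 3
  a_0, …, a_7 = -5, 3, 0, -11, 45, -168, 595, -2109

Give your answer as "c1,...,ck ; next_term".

-3,3,4 ; 7440

  a_3 = -3·0 + 3·3 + 4·-5 = -11
  a_4 = -3·-11 + 3·0 + 4·3 = 45
  a_5 = -3·45 + 3·-11 + 4·0 = -168
  a_6 = -3·-168 + 3·45 + 4·-11 = 595
  a_7 = -3·595 + 3·-168 + 4·45 = -2109
  a_8 = -3·-2109 + 3·595 + 4·-168 = 7440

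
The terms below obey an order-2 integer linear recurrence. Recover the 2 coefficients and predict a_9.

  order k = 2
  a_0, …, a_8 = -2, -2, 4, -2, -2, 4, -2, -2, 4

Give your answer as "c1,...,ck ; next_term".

  a_2 = -1·-2 + -1·-2 = 4
  a_3 = -1·4 + -1·-2 = -2
  a_4 = -1·-2 + -1·4 = -2
  a_5 = -1·-2 + -1·-2 = 4
  a_6 = -1·4 + -1·-2 = -2
  a_7 = -1·-2 + -1·4 = -2
  a_8 = -1·-2 + -1·-2 = 4
  a_9 = -1·4 + -1·-2 = -2

-1,-1 ; -2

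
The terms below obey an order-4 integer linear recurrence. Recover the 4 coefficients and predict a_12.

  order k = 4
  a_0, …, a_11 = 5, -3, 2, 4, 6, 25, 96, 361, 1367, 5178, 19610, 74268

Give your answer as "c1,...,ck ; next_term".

4,-1,1,-1 ; 281273

  a_4 = 4·4 + -1·2 + 1·-3 + -1·5 = 6
  a_5 = 4·6 + -1·4 + 1·2 + -1·-3 = 25
  a_6 = 4·25 + -1·6 + 1·4 + -1·2 = 96
  a_7 = 4·96 + -1·25 + 1·6 + -1·4 = 361
  a_8 = 4·361 + -1·96 + 1·25 + -1·6 = 1367
  a_9 = 4·1367 + -1·361 + 1·96 + -1·25 = 5178
  a_10 = 4·5178 + -1·1367 + 1·361 + -1·96 = 19610
  a_11 = 4·19610 + -1·5178 + 1·1367 + -1·361 = 74268
  a_12 = 4·74268 + -1·19610 + 1·5178 + -1·1367 = 281273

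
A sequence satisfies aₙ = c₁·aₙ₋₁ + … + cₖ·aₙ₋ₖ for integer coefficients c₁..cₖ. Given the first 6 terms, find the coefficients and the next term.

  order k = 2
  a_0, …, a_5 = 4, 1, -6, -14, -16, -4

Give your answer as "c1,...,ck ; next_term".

  a_2 = 2·1 + -2·4 = -6
  a_3 = 2·-6 + -2·1 = -14
  a_4 = 2·-14 + -2·-6 = -16
  a_5 = 2·-16 + -2·-14 = -4
  a_6 = 2·-4 + -2·-16 = 24

2,-2 ; 24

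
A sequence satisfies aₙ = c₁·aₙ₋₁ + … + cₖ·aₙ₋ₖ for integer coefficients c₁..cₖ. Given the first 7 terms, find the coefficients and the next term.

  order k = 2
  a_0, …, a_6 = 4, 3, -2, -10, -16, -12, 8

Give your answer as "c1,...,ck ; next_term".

2,-2 ; 40

  a_2 = 2·3 + -2·4 = -2
  a_3 = 2·-2 + -2·3 = -10
  a_4 = 2·-10 + -2·-2 = -16
  a_5 = 2·-16 + -2·-10 = -12
  a_6 = 2·-12 + -2·-16 = 8
  a_7 = 2·8 + -2·-12 = 40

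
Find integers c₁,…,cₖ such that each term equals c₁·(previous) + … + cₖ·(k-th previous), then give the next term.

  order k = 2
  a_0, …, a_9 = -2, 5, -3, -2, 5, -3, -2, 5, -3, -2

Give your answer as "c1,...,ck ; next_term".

-1,-1 ; 5

  a_2 = -1·5 + -1·-2 = -3
  a_3 = -1·-3 + -1·5 = -2
  a_4 = -1·-2 + -1·-3 = 5
  a_5 = -1·5 + -1·-2 = -3
  a_6 = -1·-3 + -1·5 = -2
  a_7 = -1·-2 + -1·-3 = 5
  a_8 = -1·5 + -1·-2 = -3
  a_9 = -1·-3 + -1·5 = -2
  a_10 = -1·-2 + -1·-3 = 5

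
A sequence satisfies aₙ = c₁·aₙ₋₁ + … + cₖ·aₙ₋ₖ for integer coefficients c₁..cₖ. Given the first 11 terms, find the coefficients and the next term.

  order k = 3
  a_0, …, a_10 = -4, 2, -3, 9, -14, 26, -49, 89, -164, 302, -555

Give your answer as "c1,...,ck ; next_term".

  a_3 = -1·-3 + 1·2 + -1·-4 = 9
  a_4 = -1·9 + 1·-3 + -1·2 = -14
  a_5 = -1·-14 + 1·9 + -1·-3 = 26
  a_6 = -1·26 + 1·-14 + -1·9 = -49
  a_7 = -1·-49 + 1·26 + -1·-14 = 89
  a_8 = -1·89 + 1·-49 + -1·26 = -164
  a_9 = -1·-164 + 1·89 + -1·-49 = 302
  a_10 = -1·302 + 1·-164 + -1·89 = -555
  a_11 = -1·-555 + 1·302 + -1·-164 = 1021

-1,1,-1 ; 1021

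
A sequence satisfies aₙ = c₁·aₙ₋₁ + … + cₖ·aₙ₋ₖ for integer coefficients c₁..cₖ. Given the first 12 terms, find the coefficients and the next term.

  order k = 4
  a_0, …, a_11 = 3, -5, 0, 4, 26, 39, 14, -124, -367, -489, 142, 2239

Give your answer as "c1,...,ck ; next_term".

2,-2,-3,1 ; 5294

  a_4 = 2·4 + -2·0 + -3·-5 + 1·3 = 26
  a_5 = 2·26 + -2·4 + -3·0 + 1·-5 = 39
  a_6 = 2·39 + -2·26 + -3·4 + 1·0 = 14
  a_7 = 2·14 + -2·39 + -3·26 + 1·4 = -124
  a_8 = 2·-124 + -2·14 + -3·39 + 1·26 = -367
  a_9 = 2·-367 + -2·-124 + -3·14 + 1·39 = -489
  a_10 = 2·-489 + -2·-367 + -3·-124 + 1·14 = 142
  a_11 = 2·142 + -2·-489 + -3·-367 + 1·-124 = 2239
  a_12 = 2·2239 + -2·142 + -3·-489 + 1·-367 = 5294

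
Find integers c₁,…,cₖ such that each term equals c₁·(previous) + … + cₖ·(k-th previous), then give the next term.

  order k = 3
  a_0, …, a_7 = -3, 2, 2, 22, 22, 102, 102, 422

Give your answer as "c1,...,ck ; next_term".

1,4,-4 ; 422

  a_3 = 1·2 + 4·2 + -4·-3 = 22
  a_4 = 1·22 + 4·2 + -4·2 = 22
  a_5 = 1·22 + 4·22 + -4·2 = 102
  a_6 = 1·102 + 4·22 + -4·22 = 102
  a_7 = 1·102 + 4·102 + -4·22 = 422
  a_8 = 1·422 + 4·102 + -4·102 = 422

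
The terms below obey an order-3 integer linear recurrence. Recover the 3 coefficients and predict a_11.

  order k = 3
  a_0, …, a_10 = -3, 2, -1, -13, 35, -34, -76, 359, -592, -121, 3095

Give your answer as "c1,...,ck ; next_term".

  a_3 = -2·-1 + -3·2 + 3·-3 = -13
  a_4 = -2·-13 + -3·-1 + 3·2 = 35
  a_5 = -2·35 + -3·-13 + 3·-1 = -34
  a_6 = -2·-34 + -3·35 + 3·-13 = -76
  a_7 = -2·-76 + -3·-34 + 3·35 = 359
  a_8 = -2·359 + -3·-76 + 3·-34 = -592
  a_9 = -2·-592 + -3·359 + 3·-76 = -121
  a_10 = -2·-121 + -3·-592 + 3·359 = 3095
  a_11 = -2·3095 + -3·-121 + 3·-592 = -7603

-2,-3,3 ; -7603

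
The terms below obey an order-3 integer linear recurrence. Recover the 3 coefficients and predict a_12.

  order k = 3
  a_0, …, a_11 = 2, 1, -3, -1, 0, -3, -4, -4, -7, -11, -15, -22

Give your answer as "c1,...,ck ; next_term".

1,0,1 ; -33

  a_3 = 1·-3 + 0·1 + 1·2 = -1
  a_4 = 1·-1 + 0·-3 + 1·1 = 0
  a_5 = 1·0 + 0·-1 + 1·-3 = -3
  a_6 = 1·-3 + 0·0 + 1·-1 = -4
  a_7 = 1·-4 + 0·-3 + 1·0 = -4
  a_8 = 1·-4 + 0·-4 + 1·-3 = -7
  a_9 = 1·-7 + 0·-4 + 1·-4 = -11
  a_10 = 1·-11 + 0·-7 + 1·-4 = -15
  a_11 = 1·-15 + 0·-11 + 1·-7 = -22
  a_12 = 1·-22 + 0·-15 + 1·-11 = -33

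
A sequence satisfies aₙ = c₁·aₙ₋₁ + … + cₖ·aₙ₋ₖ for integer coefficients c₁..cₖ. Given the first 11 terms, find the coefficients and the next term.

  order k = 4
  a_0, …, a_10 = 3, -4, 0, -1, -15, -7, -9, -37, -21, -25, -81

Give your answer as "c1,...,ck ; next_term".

1,0,2,-2 ; -49

  a_4 = 1·-1 + 0·0 + 2·-4 + -2·3 = -15
  a_5 = 1·-15 + 0·-1 + 2·0 + -2·-4 = -7
  a_6 = 1·-7 + 0·-15 + 2·-1 + -2·0 = -9
  a_7 = 1·-9 + 0·-7 + 2·-15 + -2·-1 = -37
  a_8 = 1·-37 + 0·-9 + 2·-7 + -2·-15 = -21
  a_9 = 1·-21 + 0·-37 + 2·-9 + -2·-7 = -25
  a_10 = 1·-25 + 0·-21 + 2·-37 + -2·-9 = -81
  a_11 = 1·-81 + 0·-25 + 2·-21 + -2·-37 = -49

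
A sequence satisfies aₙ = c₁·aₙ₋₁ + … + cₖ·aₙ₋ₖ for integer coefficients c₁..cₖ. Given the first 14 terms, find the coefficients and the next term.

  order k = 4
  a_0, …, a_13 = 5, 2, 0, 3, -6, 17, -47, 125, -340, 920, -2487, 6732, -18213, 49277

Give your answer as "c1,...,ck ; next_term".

-1,3,-4,1 ; -133331

  a_4 = -1·3 + 3·0 + -4·2 + 1·5 = -6
  a_5 = -1·-6 + 3·3 + -4·0 + 1·2 = 17
  a_6 = -1·17 + 3·-6 + -4·3 + 1·0 = -47
  a_7 = -1·-47 + 3·17 + -4·-6 + 1·3 = 125
  a_8 = -1·125 + 3·-47 + -4·17 + 1·-6 = -340
  a_9 = -1·-340 + 3·125 + -4·-47 + 1·17 = 920
  a_10 = -1·920 + 3·-340 + -4·125 + 1·-47 = -2487
  a_11 = -1·-2487 + 3·920 + -4·-340 + 1·125 = 6732
  a_12 = -1·6732 + 3·-2487 + -4·920 + 1·-340 = -18213
  a_13 = -1·-18213 + 3·6732 + -4·-2487 + 1·920 = 49277
  a_14 = -1·49277 + 3·-18213 + -4·6732 + 1·-2487 = -133331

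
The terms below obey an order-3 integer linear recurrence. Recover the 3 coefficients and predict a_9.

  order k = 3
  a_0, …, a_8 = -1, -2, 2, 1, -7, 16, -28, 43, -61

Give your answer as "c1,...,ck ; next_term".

-3,-3,-1 ; 82

  a_3 = -3·2 + -3·-2 + -1·-1 = 1
  a_4 = -3·1 + -3·2 + -1·-2 = -7
  a_5 = -3·-7 + -3·1 + -1·2 = 16
  a_6 = -3·16 + -3·-7 + -1·1 = -28
  a_7 = -3·-28 + -3·16 + -1·-7 = 43
  a_8 = -3·43 + -3·-28 + -1·16 = -61
  a_9 = -3·-61 + -3·43 + -1·-28 = 82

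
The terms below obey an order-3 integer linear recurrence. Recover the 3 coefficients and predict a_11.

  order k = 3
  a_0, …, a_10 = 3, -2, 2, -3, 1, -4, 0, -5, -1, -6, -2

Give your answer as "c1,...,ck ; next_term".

1,1,-1 ; -7

  a_3 = 1·2 + 1·-2 + -1·3 = -3
  a_4 = 1·-3 + 1·2 + -1·-2 = 1
  a_5 = 1·1 + 1·-3 + -1·2 = -4
  a_6 = 1·-4 + 1·1 + -1·-3 = 0
  a_7 = 1·0 + 1·-4 + -1·1 = -5
  a_8 = 1·-5 + 1·0 + -1·-4 = -1
  a_9 = 1·-1 + 1·-5 + -1·0 = -6
  a_10 = 1·-6 + 1·-1 + -1·-5 = -2
  a_11 = 1·-2 + 1·-6 + -1·-1 = -7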